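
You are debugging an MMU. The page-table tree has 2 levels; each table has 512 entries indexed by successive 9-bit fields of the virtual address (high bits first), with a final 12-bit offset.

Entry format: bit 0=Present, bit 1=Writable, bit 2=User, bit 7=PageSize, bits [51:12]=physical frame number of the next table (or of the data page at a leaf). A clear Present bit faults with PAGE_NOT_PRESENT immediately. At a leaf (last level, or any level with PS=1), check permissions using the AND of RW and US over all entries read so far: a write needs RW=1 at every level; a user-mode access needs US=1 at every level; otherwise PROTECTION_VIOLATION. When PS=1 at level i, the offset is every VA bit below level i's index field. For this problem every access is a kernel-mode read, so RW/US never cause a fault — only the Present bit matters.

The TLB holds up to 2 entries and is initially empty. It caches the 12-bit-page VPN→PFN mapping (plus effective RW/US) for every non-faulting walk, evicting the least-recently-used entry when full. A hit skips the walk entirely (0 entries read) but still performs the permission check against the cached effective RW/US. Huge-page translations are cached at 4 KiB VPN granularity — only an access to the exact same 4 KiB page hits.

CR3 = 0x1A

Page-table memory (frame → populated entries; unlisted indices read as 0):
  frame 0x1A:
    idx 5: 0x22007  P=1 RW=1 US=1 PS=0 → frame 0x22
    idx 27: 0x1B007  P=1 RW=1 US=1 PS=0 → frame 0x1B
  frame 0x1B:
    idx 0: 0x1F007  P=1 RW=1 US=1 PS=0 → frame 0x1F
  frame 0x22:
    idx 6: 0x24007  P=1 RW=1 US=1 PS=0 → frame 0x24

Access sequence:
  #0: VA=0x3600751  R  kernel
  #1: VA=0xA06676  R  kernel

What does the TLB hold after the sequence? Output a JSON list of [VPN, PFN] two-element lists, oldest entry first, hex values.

Trace:
#0 VA=0x3600751 (r,kernel):
  lvl0: tbl 0x1A, slot 27 ⇒ 0x1B007 (P1/RW1/US1/PS0)
  lvl1: tbl 0x1B, slot 0 ⇒ 0x1F007 (P1/RW1/US1/PS0)
  ⇒ phys 0x1F751  [2 reads]
#1 VA=0xA06676 (r,kernel):
  lvl0: tbl 0x1A, slot 5 ⇒ 0x22007 (P1/RW1/US1/PS0)
  lvl1: tbl 0x22, slot 6 ⇒ 0x24007 (P1/RW1/US1/PS0)
  ⇒ phys 0x24676  [2 reads]

TLB: [["0x3600", "0x1F"], ["0xA06", "0x24"]]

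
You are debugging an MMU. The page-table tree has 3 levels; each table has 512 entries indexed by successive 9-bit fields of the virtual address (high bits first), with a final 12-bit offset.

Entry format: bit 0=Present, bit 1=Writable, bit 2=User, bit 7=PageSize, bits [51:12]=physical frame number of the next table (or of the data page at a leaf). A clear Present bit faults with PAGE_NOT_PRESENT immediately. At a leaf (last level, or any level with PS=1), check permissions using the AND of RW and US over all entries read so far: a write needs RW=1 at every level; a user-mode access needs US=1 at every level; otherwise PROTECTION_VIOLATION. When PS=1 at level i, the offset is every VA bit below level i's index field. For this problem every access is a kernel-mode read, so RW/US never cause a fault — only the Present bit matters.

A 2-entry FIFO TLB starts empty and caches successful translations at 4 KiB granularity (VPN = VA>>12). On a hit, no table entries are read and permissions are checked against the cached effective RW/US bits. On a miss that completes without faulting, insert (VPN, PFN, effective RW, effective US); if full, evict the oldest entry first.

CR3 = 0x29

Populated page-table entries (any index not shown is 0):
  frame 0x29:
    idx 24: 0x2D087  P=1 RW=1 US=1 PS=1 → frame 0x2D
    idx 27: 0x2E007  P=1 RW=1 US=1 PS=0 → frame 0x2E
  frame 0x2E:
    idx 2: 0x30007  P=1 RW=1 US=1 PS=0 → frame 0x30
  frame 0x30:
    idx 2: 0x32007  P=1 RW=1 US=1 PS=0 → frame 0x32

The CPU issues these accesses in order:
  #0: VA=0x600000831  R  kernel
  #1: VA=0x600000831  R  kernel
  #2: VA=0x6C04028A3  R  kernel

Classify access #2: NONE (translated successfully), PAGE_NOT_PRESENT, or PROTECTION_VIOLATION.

Walk each access:
#0 VA=0x600000831 (r,kernel):
  L0: frame=0x29 idx=24 entry=0x2D087 [P=1 RW=1 US=1 PS=1]
  → PA=0x2D831 (huge @L0)  (1 entries read)
#1 VA=0x600000831 (r,kernel):
  TLB hit vpn=0x600000 → PA=0x2D831
#2 VA=0x6C04028A3 (r,kernel):
  L0: frame=0x29 idx=27 entry=0x2E007 [P=1 RW=1 US=1 PS=0]
  L1: frame=0x2E idx=2 entry=0x30007 [P=1 RW=1 US=1 PS=0]
  L2: frame=0x30 idx=2 entry=0x32007 [P=1 RW=1 US=1 PS=0]
  → PA=0x328A3  (3 entries read)

Access #2 fault: NONE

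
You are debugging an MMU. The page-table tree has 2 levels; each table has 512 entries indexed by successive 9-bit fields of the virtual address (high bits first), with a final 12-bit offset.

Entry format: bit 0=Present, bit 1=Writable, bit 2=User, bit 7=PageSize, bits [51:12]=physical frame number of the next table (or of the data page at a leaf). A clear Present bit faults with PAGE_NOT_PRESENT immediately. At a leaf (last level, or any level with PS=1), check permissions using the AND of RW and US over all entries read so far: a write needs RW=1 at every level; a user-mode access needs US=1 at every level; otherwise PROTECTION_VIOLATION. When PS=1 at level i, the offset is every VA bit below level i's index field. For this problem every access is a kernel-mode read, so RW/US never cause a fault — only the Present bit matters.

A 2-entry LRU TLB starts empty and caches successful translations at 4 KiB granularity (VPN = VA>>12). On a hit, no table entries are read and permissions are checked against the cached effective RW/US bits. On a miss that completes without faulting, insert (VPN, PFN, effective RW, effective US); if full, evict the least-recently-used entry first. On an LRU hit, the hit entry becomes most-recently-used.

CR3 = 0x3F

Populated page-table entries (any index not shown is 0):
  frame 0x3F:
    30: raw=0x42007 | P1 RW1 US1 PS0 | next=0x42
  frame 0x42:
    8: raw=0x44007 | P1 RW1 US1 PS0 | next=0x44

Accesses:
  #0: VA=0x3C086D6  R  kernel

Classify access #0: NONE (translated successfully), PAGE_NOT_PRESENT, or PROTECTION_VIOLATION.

Trace:
#0 VA=0x3C086D6 (r,kernel):
  L0 @0x3F[30] → 0x42007  P=1,RW=1,US=1,PS=0
  L1 @0x42[8] → 0x44007  P=1,RW=1,US=1,PS=0
  ⇒ phys 0x446D6  [2 reads]

Access #0 fault: NONE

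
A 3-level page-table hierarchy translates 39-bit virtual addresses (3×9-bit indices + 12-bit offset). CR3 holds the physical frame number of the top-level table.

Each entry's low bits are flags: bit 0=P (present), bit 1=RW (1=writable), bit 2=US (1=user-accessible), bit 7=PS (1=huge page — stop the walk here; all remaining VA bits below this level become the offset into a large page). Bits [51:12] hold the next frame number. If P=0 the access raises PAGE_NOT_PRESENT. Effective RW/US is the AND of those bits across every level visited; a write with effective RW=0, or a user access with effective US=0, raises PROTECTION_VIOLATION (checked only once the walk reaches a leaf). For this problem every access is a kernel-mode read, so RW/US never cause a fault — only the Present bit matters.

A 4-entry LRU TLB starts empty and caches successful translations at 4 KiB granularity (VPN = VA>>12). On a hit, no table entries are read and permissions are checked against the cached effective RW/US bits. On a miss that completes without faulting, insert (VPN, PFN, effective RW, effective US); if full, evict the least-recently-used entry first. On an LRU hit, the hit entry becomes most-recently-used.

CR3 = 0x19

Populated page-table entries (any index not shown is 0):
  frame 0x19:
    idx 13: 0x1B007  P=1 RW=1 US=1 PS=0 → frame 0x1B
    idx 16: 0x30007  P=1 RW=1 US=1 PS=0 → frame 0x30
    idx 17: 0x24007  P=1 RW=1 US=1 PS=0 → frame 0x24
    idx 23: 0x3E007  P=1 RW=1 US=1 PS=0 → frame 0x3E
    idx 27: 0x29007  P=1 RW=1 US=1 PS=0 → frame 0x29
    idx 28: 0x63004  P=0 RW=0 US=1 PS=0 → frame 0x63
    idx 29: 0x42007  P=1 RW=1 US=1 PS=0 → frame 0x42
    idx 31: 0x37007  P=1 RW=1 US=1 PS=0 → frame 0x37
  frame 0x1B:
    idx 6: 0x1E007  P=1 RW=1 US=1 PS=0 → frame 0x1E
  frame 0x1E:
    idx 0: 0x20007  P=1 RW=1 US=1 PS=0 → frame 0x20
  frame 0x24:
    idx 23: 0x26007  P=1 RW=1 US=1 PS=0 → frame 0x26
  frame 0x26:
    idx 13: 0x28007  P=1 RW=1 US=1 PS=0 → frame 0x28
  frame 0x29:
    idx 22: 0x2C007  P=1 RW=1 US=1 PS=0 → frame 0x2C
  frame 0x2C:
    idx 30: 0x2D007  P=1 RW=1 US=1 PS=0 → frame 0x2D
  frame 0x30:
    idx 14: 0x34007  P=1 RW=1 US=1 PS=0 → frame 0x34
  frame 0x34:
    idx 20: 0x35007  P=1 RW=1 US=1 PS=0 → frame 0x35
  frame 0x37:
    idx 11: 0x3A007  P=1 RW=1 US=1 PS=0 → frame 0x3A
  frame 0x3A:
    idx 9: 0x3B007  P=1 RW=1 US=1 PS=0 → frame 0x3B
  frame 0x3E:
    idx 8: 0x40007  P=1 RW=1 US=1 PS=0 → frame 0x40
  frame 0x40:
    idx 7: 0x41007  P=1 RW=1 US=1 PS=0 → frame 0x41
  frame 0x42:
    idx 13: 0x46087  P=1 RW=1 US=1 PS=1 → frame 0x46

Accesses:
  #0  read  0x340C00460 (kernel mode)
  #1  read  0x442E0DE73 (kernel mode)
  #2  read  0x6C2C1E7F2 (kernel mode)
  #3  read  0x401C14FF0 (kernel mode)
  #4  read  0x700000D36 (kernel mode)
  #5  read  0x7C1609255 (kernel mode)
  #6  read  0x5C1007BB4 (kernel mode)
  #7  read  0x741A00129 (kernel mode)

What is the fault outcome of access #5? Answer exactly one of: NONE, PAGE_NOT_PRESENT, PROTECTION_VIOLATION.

Trace:
#0 VA=0x340C00460 (r,kernel):
  L0 @0x19[13] → 0x1B007  P=1,RW=1,US=1,PS=0
  L1 @0x1B[6] → 0x1E007  P=1,RW=1,US=1,PS=0
  L2 @0x1E[0] → 0x20007  P=1,RW=1,US=1,PS=0
  ✓ 0x20460  — 3 lookups
#1 VA=0x442E0DE73 (r,kernel):
  L0 @0x19[17] → 0x24007  P=1,RW=1,US=1,PS=0
  L1 @0x24[23] → 0x26007  P=1,RW=1,US=1,PS=0
  L2 @0x26[13] → 0x28007  P=1,RW=1,US=1,PS=0
  ✓ 0x28E73  — 3 lookups
#2 VA=0x6C2C1E7F2 (r,kernel):
  L0 @0x19[27] → 0x29007  P=1,RW=1,US=1,PS=0
  L1 @0x29[22] → 0x2C007  P=1,RW=1,US=1,PS=0
  L2 @0x2C[30] → 0x2D007  P=1,RW=1,US=1,PS=0
  ✓ 0x2D7F2  — 3 lookups
#3 VA=0x401C14FF0 (r,kernel):
  L0 @0x19[16] → 0x30007  P=1,RW=1,US=1,PS=0
  L1 @0x30[14] → 0x34007  P=1,RW=1,US=1,PS=0
  L2 @0x34[20] → 0x35007  P=1,RW=1,US=1,PS=0
  ✓ 0x35FF0  — 3 lookups
#4 VA=0x700000D36 (r,kernel):
  L0 @0x19[28] → 0x63004  P=0,RW=0,US=1,PS=0
  ⇒ fault: PAGE_NOT_PRESENT  — 1 lookups
#5 VA=0x7C1609255 (r,kernel):
  L0 @0x19[31] → 0x37007  P=1,RW=1,US=1,PS=0
  L1 @0x37[11] → 0x3A007  P=1,RW=1,US=1,PS=0
  L2 @0x3A[9] → 0x3B007  P=1,RW=1,US=1,PS=0
  ✓ 0x3B255  — 3 lookups
#6 VA=0x5C1007BB4 (r,kernel):
  L0 @0x19[23] → 0x3E007  P=1,RW=1,US=1,PS=0
  L1 @0x3E[8] → 0x40007  P=1,RW=1,US=1,PS=0
  L2 @0x40[7] → 0x41007  P=1,RW=1,US=1,PS=0
  ✓ 0x41BB4  — 3 lookups
#7 VA=0x741A00129 (r,kernel):
  L0 @0x19[29] → 0x42007  P=1,RW=1,US=1,PS=0
  L1 @0x42[13] → 0x46087  P=1,RW=1,US=1,PS=1
  ✓ 0x46129 (huge @L1)  — 2 lookups

Access #5 fault: NONE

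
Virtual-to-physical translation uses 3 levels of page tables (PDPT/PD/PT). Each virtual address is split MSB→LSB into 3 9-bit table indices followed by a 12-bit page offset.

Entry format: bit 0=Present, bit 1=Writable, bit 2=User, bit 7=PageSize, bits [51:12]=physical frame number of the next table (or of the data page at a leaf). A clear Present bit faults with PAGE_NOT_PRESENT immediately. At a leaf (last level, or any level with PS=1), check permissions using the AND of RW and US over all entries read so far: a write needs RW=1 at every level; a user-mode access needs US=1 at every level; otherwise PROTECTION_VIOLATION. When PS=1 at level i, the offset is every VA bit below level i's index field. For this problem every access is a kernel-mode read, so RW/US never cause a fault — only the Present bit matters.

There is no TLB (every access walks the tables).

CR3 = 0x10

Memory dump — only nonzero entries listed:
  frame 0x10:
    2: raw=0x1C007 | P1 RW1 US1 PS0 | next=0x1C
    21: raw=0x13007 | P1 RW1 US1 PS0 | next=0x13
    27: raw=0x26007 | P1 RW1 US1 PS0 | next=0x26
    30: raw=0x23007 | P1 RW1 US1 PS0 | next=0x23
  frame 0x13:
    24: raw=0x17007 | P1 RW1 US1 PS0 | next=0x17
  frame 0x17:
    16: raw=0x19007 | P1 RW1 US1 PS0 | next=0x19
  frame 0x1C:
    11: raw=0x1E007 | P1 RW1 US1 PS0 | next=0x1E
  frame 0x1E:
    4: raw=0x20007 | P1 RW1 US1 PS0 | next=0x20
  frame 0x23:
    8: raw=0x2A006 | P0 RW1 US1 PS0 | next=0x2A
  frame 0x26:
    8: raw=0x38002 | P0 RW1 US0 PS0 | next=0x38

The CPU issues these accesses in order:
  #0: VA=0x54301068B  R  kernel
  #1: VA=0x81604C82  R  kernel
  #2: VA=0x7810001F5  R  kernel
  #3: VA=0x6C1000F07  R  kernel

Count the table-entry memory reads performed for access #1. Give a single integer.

Walk each access:
#0 VA=0x54301068B (r,kernel):
  lvl0: tbl 0x10, slot 21 ⇒ 0x13007 (P1/RW1/US1/PS0)
  lvl1: tbl 0x13, slot 24 ⇒ 0x17007 (P1/RW1/US1/PS0)
  lvl2: tbl 0x17, slot 16 ⇒ 0x19007 (P1/RW1/US1/PS0)
  ✓ 0x1968B  — 3 lookups
#1 VA=0x81604C82 (r,kernel):
  lvl0: tbl 0x10, slot 2 ⇒ 0x1C007 (P1/RW1/US1/PS0)
  lvl1: tbl 0x1C, slot 11 ⇒ 0x1E007 (P1/RW1/US1/PS0)
  lvl2: tbl 0x1E, slot 4 ⇒ 0x20007 (P1/RW1/US1/PS0)
  ✓ 0x20C82  — 3 lookups
#2 VA=0x7810001F5 (r,kernel):
  lvl0: tbl 0x10, slot 30 ⇒ 0x23007 (P1/RW1/US1/PS0)
  lvl1: tbl 0x23, slot 8 ⇒ 0x2A006 (P0/RW1/US1/PS0)
  → PAGE_NOT_PRESENT  (2 entries read)
#3 VA=0x6C1000F07 (r,kernel):
  lvl0: tbl 0x10, slot 27 ⇒ 0x26007 (P1/RW1/US1/PS0)
  lvl1: tbl 0x26, slot 8 ⇒ 0x38002 (P0/RW1/US0/PS0)
  → PAGE_NOT_PRESENT  (2 entries read)

Entries read for #1: 3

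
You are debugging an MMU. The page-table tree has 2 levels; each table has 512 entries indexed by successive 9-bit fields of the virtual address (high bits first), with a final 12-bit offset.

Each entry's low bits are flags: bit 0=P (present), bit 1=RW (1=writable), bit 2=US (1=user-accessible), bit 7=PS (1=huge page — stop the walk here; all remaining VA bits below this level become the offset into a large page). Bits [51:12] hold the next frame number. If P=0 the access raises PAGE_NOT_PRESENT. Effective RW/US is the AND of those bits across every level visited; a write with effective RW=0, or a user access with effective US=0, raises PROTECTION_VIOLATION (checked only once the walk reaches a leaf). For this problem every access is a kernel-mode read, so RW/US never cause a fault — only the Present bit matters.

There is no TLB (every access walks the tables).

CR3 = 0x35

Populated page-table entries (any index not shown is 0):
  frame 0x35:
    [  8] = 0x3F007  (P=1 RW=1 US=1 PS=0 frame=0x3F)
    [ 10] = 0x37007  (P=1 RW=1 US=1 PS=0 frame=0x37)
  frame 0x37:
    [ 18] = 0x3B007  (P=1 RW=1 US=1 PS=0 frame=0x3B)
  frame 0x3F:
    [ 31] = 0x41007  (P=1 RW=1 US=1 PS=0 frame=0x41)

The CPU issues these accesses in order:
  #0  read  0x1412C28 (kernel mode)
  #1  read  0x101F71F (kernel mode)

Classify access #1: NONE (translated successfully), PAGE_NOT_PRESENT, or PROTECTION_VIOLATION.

Per-access translation:
#0 VA=0x1412C28 (r,kernel):
  L0 @0x35[10] → 0x37007  P=1,RW=1,US=1,PS=0
  L1 @0x37[18] → 0x3B007  P=1,RW=1,US=1,PS=0
  → PA=0x3BC28  (2 entries read)
#1 VA=0x101F71F (r,kernel):
  L0 @0x35[8] → 0x3F007  P=1,RW=1,US=1,PS=0
  L1 @0x3F[31] → 0x41007  P=1,RW=1,US=1,PS=0
  → PA=0x4171F  (2 entries read)

Access #1 fault: NONE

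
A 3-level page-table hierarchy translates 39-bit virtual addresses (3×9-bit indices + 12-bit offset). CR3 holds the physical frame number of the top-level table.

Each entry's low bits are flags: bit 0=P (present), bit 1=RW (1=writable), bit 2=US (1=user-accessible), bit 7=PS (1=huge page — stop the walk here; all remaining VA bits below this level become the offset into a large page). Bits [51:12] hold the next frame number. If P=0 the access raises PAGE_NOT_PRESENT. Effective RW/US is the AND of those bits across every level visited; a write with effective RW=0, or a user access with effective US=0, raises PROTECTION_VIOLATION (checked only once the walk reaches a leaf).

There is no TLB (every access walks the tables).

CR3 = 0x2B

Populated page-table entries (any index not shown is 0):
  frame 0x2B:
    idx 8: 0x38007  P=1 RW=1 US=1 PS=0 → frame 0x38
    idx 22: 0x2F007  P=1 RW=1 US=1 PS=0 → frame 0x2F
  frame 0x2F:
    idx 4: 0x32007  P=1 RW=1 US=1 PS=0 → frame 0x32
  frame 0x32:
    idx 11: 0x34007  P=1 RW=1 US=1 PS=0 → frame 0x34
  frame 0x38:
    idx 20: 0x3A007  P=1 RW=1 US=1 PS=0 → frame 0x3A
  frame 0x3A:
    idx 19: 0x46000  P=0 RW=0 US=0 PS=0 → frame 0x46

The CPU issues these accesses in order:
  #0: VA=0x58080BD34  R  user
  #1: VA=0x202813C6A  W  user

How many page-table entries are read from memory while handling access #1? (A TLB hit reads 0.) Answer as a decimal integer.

Trace:
#0 VA=0x58080BD34 (r,user):
  L0 @0x2B[22] → 0x2F007  P=1,RW=1,US=1,PS=0
  L1 @0x2F[4] → 0x32007  P=1,RW=1,US=1,PS=0
  L2 @0x32[11] → 0x34007  P=1,RW=1,US=1,PS=0
  ⇒ phys 0x34D34  [3 reads]
#1 VA=0x202813C6A (w,user):
  L0 @0x2B[8] → 0x38007  P=1,RW=1,US=1,PS=0
  L1 @0x38[20] → 0x3A007  P=1,RW=1,US=1,PS=0
  L2 @0x3A[19] → 0x46000  P=0,RW=0,US=0,PS=0
  ⇒ fault: PAGE_NOT_PRESENT  — 3 lookups

Entries read for #1: 3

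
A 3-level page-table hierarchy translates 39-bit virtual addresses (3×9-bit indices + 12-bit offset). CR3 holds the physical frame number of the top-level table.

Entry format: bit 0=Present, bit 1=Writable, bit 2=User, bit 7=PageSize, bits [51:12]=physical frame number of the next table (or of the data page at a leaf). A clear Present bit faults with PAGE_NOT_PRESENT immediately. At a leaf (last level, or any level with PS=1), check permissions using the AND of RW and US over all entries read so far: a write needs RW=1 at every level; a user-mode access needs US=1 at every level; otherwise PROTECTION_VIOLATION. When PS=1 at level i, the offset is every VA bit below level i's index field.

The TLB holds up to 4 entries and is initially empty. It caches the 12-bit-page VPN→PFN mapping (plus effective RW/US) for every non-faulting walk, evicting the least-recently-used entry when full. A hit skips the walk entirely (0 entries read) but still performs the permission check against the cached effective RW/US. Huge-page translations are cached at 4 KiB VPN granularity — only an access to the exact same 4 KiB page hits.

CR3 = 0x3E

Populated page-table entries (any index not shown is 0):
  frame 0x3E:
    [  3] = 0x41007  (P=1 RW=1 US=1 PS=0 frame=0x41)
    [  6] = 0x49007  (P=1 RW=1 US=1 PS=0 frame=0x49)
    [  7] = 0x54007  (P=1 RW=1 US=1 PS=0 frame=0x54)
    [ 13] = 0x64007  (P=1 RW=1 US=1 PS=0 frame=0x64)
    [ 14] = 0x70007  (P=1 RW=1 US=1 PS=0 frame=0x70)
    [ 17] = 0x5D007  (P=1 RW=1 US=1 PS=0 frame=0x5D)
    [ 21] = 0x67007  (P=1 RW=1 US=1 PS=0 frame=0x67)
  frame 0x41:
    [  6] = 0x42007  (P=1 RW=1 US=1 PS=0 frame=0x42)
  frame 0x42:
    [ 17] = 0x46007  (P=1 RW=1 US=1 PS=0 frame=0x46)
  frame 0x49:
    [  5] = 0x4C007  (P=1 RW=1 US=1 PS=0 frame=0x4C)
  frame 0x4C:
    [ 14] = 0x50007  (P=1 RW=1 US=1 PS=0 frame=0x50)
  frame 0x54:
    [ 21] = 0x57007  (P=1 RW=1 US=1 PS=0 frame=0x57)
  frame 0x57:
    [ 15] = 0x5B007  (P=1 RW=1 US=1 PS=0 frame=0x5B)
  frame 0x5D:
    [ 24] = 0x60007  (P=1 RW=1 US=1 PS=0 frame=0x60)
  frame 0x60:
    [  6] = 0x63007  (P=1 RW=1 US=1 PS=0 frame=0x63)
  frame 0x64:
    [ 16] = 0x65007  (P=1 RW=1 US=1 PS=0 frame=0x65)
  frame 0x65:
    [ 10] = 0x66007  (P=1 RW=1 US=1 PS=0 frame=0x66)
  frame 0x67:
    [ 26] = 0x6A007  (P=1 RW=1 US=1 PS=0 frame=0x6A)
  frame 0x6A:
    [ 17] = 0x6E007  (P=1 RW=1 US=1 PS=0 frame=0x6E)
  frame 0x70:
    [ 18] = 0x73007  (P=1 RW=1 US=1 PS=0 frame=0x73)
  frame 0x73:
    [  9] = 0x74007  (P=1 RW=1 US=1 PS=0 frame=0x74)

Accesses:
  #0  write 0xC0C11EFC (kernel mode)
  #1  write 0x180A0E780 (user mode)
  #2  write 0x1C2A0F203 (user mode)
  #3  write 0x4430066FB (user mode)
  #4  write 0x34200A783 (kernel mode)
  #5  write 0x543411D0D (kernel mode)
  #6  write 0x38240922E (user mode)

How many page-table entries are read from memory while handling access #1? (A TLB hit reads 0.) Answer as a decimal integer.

Walk each access:
#0 VA=0xC0C11EFC (w,kernel):
  lvl0: tbl 0x3E, slot 3 ⇒ 0x41007 (P1/RW1/US1/PS0)
  lvl1: tbl 0x41, slot 6 ⇒ 0x42007 (P1/RW1/US1/PS0)
  lvl2: tbl 0x42, slot 17 ⇒ 0x46007 (P1/RW1/US1/PS0)
  → PA=0x46EFC  (3 entries read)
#1 VA=0x180A0E780 (w,user):
  lvl0: tbl 0x3E, slot 6 ⇒ 0x49007 (P1/RW1/US1/PS0)
  lvl1: tbl 0x49, slot 5 ⇒ 0x4C007 (P1/RW1/US1/PS0)
  lvl2: tbl 0x4C, slot 14 ⇒ 0x50007 (P1/RW1/US1/PS0)
  → PA=0x50780  (3 entries read)
#2 VA=0x1C2A0F203 (w,user):
  lvl0: tbl 0x3E, slot 7 ⇒ 0x54007 (P1/RW1/US1/PS0)
  lvl1: tbl 0x54, slot 21 ⇒ 0x57007 (P1/RW1/US1/PS0)
  lvl2: tbl 0x57, slot 15 ⇒ 0x5B007 (P1/RW1/US1/PS0)
  → PA=0x5B203  (3 entries read)
#3 VA=0x4430066FB (w,user):
  lvl0: tbl 0x3E, slot 17 ⇒ 0x5D007 (P1/RW1/US1/PS0)
  lvl1: tbl 0x5D, slot 24 ⇒ 0x60007 (P1/RW1/US1/PS0)
  lvl2: tbl 0x60, slot 6 ⇒ 0x63007 (P1/RW1/US1/PS0)
  → PA=0x636FB  (3 entries read)
#4 VA=0x34200A783 (w,kernel):
  lvl0: tbl 0x3E, slot 13 ⇒ 0x64007 (P1/RW1/US1/PS0)
  lvl1: tbl 0x64, slot 16 ⇒ 0x65007 (P1/RW1/US1/PS0)
  lvl2: tbl 0x65, slot 10 ⇒ 0x66007 (P1/RW1/US1/PS0)
  → PA=0x66783  (3 entries read)
#5 VA=0x543411D0D (w,kernel):
  lvl0: tbl 0x3E, slot 21 ⇒ 0x67007 (P1/RW1/US1/PS0)
  lvl1: tbl 0x67, slot 26 ⇒ 0x6A007 (P1/RW1/US1/PS0)
  lvl2: tbl 0x6A, slot 17 ⇒ 0x6E007 (P1/RW1/US1/PS0)
  → PA=0x6ED0D  (3 entries read)
#6 VA=0x38240922E (w,user):
  lvl0: tbl 0x3E, slot 14 ⇒ 0x70007 (P1/RW1/US1/PS0)
  lvl1: tbl 0x70, slot 18 ⇒ 0x73007 (P1/RW1/US1/PS0)
  lvl2: tbl 0x73, slot 9 ⇒ 0x74007 (P1/RW1/US1/PS0)
  → PA=0x7422E  (3 entries read)

Entries read for #1: 3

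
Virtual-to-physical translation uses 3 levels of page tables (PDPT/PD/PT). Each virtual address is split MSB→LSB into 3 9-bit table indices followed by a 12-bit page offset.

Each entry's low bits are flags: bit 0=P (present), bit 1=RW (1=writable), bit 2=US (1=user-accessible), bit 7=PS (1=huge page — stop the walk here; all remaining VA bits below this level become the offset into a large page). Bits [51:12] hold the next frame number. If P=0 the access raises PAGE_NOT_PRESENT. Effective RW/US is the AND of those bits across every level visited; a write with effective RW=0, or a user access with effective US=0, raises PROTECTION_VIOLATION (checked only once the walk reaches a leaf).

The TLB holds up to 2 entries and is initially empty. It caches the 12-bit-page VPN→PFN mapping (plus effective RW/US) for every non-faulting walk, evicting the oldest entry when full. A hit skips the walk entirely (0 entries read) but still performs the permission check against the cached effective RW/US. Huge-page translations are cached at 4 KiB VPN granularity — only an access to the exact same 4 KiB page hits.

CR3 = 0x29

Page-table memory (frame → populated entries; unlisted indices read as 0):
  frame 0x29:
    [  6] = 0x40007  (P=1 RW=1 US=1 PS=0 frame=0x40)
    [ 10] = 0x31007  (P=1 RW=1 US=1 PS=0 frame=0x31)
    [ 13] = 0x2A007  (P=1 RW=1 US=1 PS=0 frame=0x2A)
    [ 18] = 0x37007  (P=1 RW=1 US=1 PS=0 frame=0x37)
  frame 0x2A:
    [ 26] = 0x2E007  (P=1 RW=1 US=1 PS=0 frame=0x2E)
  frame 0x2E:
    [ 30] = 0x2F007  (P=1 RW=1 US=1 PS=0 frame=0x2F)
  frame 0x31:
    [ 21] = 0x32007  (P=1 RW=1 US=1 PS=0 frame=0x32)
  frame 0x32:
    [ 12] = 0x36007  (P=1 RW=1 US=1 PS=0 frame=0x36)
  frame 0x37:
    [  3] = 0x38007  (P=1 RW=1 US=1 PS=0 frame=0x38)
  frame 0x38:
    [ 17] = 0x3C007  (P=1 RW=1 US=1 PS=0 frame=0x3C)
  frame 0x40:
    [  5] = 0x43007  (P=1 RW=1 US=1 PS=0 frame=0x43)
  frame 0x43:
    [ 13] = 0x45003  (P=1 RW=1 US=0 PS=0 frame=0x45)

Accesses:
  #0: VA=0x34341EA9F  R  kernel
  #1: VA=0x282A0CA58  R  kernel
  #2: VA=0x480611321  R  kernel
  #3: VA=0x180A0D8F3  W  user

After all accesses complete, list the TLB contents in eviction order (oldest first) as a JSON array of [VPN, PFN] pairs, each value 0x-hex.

Walk each access:
#0 VA=0x34341EA9F (r,kernel):
  L0 @0x29[13] → 0x2A007  P=1,RW=1,US=1,PS=0
  L1 @0x2A[26] → 0x2E007  P=1,RW=1,US=1,PS=0
  L2 @0x2E[30] → 0x2F007  P=1,RW=1,US=1,PS=0
  ✓ 0x2FA9F  — 3 lookups
#1 VA=0x282A0CA58 (r,kernel):
  L0 @0x29[10] → 0x31007  P=1,RW=1,US=1,PS=0
  L1 @0x31[21] → 0x32007  P=1,RW=1,US=1,PS=0
  L2 @0x32[12] → 0x36007  P=1,RW=1,US=1,PS=0
  ✓ 0x36A58  — 3 lookups
#2 VA=0x480611321 (r,kernel):
  L0 @0x29[18] → 0x37007  P=1,RW=1,US=1,PS=0
  L1 @0x37[3] → 0x38007  P=1,RW=1,US=1,PS=0
  L2 @0x38[17] → 0x3C007  P=1,RW=1,US=1,PS=0
  ✓ 0x3C321  — 3 lookups
#3 VA=0x180A0D8F3 (w,user):
  L0 @0x29[6] → 0x40007  P=1,RW=1,US=1,PS=0
  L1 @0x40[5] → 0x43007  P=1,RW=1,US=1,PS=0
  L2 @0x43[13] → 0x45003  P=1,RW=1,US=0,PS=0
  ✗ PROTECTION_VIOLATION  [3 reads]

TLB: [["0x282A0C", "0x36"], ["0x480611", "0x3C"]]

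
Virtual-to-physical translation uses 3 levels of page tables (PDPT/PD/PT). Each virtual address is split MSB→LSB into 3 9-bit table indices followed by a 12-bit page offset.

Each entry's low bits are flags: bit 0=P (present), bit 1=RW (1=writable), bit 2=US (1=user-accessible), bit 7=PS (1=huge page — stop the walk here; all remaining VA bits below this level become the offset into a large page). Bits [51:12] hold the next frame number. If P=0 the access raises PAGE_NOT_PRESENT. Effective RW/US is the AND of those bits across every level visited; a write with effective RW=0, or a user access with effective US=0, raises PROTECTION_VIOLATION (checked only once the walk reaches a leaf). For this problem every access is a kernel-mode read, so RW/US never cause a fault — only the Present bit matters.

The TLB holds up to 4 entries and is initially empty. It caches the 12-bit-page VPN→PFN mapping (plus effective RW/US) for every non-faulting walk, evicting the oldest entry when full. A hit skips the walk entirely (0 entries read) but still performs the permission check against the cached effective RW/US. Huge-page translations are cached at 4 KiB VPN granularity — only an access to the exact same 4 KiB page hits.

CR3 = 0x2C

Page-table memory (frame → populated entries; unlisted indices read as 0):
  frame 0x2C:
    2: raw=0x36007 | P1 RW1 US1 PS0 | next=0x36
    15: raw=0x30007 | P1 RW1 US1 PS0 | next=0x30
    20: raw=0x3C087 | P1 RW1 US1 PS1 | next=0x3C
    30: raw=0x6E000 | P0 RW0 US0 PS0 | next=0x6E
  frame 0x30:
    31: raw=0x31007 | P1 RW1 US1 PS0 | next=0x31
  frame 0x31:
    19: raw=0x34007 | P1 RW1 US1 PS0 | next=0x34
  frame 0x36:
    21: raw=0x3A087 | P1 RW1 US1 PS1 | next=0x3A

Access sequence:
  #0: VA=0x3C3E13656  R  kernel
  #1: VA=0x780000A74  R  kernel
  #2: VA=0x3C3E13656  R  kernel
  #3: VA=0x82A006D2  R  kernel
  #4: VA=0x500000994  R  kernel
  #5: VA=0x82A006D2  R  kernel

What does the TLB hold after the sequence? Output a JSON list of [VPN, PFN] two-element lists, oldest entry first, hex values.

Walk each access:
#0 VA=0x3C3E13656 (r,kernel):
  lvl0: tbl 0x2C, slot 15 ⇒ 0x30007 (P1/RW1/US1/PS0)
  lvl1: tbl 0x30, slot 31 ⇒ 0x31007 (P1/RW1/US1/PS0)
  lvl2: tbl 0x31, slot 19 ⇒ 0x34007 (P1/RW1/US1/PS0)
  ⇒ phys 0x34656  [3 reads]
#1 VA=0x780000A74 (r,kernel):
  lvl0: tbl 0x2C, slot 30 ⇒ 0x6E000 (P0/RW0/US0/PS0)
  → PAGE_NOT_PRESENT  (1 entries read)
#2 VA=0x3C3E13656 (r,kernel):
  TLB hit vpn=0x3C3E13 → PA=0x34656
#3 VA=0x82A006D2 (r,kernel):
  lvl0: tbl 0x2C, slot 2 ⇒ 0x36007 (P1/RW1/US1/PS0)
  lvl1: tbl 0x36, slot 21 ⇒ 0x3A087 (P1/RW1/US1/PS1)
  ⇒ phys 0x3A6D2 (huge @L1)  [2 reads]
#4 VA=0x500000994 (r,kernel):
  lvl0: tbl 0x2C, slot 20 ⇒ 0x3C087 (P1/RW1/US1/PS1)
  ⇒ phys 0x3C994 (huge @L0)  [1 reads]
#5 VA=0x82A006D2 (r,kernel):
  TLB hit vpn=0x82A00 → PA=0x3A6D2

TLB: [["0x3C3E13", "0x34"], ["0x82A00", "0x3A"], ["0x500000", "0x3C"]]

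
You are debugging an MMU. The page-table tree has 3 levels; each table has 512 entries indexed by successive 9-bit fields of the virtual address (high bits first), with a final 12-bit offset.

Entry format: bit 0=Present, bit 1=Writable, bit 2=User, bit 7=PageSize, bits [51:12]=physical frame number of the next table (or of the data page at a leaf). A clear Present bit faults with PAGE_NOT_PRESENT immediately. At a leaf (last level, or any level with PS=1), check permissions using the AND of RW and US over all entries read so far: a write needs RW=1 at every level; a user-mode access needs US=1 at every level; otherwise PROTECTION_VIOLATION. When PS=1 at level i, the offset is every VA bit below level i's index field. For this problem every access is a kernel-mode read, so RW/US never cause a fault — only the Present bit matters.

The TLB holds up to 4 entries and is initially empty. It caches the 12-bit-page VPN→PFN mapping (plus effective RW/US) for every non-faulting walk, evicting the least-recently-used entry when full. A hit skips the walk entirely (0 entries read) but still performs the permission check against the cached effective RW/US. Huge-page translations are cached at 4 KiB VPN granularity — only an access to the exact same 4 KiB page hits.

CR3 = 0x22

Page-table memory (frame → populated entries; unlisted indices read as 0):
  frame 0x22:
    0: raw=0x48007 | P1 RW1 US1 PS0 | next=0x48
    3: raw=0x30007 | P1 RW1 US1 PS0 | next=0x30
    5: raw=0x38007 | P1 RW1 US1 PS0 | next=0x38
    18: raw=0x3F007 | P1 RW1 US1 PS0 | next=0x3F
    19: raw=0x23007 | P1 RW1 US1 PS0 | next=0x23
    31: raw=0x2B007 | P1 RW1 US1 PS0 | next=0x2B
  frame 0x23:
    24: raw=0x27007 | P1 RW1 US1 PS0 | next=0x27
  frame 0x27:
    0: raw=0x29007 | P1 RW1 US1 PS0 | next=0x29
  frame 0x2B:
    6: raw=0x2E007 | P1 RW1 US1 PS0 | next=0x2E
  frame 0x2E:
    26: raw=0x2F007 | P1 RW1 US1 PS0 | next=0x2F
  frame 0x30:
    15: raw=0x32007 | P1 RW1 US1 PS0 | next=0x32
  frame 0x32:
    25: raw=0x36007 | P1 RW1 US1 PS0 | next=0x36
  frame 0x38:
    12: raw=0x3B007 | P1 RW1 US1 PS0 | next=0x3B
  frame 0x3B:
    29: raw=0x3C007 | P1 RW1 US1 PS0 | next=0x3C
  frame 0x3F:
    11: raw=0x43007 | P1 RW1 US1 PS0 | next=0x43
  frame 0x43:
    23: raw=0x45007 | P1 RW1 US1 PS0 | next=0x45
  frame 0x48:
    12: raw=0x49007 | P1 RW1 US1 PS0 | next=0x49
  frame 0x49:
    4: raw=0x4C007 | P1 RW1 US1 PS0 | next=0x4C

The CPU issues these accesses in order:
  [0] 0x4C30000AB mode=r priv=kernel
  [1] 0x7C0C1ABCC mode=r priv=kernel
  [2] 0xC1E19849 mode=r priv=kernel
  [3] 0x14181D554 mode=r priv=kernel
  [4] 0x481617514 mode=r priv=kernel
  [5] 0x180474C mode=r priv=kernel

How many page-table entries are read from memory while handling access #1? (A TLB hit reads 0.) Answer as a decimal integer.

Per-access translation:
#0 VA=0x4C30000AB (r,kernel):
  lvl0: tbl 0x22, slot 19 ⇒ 0x23007 (P1/RW1/US1/PS0)
  lvl1: tbl 0x23, slot 24 ⇒ 0x27007 (P1/RW1/US1/PS0)
  lvl2: tbl 0x27, slot 0 ⇒ 0x29007 (P1/RW1/US1/PS0)
  → PA=0x290AB  (3 entries read)
#1 VA=0x7C0C1ABCC (r,kernel):
  lvl0: tbl 0x22, slot 31 ⇒ 0x2B007 (P1/RW1/US1/PS0)
  lvl1: tbl 0x2B, slot 6 ⇒ 0x2E007 (P1/RW1/US1/PS0)
  lvl2: tbl 0x2E, slot 26 ⇒ 0x2F007 (P1/RW1/US1/PS0)
  → PA=0x2FBCC  (3 entries read)
#2 VA=0xC1E19849 (r,kernel):
  lvl0: tbl 0x22, slot 3 ⇒ 0x30007 (P1/RW1/US1/PS0)
  lvl1: tbl 0x30, slot 15 ⇒ 0x32007 (P1/RW1/US1/PS0)
  lvl2: tbl 0x32, slot 25 ⇒ 0x36007 (P1/RW1/US1/PS0)
  → PA=0x36849  (3 entries read)
#3 VA=0x14181D554 (r,kernel):
  lvl0: tbl 0x22, slot 5 ⇒ 0x38007 (P1/RW1/US1/PS0)
  lvl1: tbl 0x38, slot 12 ⇒ 0x3B007 (P1/RW1/US1/PS0)
  lvl2: tbl 0x3B, slot 29 ⇒ 0x3C007 (P1/RW1/US1/PS0)
  → PA=0x3C554  (3 entries read)
#4 VA=0x481617514 (r,kernel):
  lvl0: tbl 0x22, slot 18 ⇒ 0x3F007 (P1/RW1/US1/PS0)
  lvl1: tbl 0x3F, slot 11 ⇒ 0x43007 (P1/RW1/US1/PS0)
  lvl2: tbl 0x43, slot 23 ⇒ 0x45007 (P1/RW1/US1/PS0)
  → PA=0x45514  (3 entries read)
#5 VA=0x180474C (r,kernel):
  lvl0: tbl 0x22, slot 0 ⇒ 0x48007 (P1/RW1/US1/PS0)
  lvl1: tbl 0x48, slot 12 ⇒ 0x49007 (P1/RW1/US1/PS0)
  lvl2: tbl 0x49, slot 4 ⇒ 0x4C007 (P1/RW1/US1/PS0)
  → PA=0x4C74C  (3 entries read)

Entries read for #1: 3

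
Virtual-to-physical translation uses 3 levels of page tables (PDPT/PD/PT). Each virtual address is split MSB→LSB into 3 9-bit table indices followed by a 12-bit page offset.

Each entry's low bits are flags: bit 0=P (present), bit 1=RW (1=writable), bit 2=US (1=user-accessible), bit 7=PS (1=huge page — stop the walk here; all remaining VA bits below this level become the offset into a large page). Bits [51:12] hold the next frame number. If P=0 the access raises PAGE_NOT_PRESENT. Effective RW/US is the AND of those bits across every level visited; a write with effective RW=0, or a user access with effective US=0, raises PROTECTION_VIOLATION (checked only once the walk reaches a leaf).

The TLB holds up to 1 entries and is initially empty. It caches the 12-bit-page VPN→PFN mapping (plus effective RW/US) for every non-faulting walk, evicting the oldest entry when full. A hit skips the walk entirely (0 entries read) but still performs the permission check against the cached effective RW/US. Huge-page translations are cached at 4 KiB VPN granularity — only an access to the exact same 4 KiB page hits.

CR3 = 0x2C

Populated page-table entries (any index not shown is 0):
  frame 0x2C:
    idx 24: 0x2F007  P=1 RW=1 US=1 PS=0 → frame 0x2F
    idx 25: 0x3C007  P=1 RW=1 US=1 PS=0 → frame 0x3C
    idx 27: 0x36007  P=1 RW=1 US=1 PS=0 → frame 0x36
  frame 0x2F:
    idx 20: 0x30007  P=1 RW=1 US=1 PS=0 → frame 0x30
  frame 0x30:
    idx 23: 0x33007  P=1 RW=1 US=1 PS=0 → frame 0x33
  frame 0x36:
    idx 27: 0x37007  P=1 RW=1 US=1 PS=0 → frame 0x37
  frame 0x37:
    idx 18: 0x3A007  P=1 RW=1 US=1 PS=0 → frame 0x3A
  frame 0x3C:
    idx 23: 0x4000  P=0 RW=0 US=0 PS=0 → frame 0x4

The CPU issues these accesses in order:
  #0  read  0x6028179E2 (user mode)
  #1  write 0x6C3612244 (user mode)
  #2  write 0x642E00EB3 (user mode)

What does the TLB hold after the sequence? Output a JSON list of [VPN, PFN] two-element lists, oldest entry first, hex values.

Per-access translation:
#0 VA=0x6028179E2 (r,user):
  L0: frame=0x2C idx=24 entry=0x2F007 [P=1 RW=1 US=1 PS=0]
  L1: frame=0x2F idx=20 entry=0x30007 [P=1 RW=1 US=1 PS=0]
  L2: frame=0x30 idx=23 entry=0x33007 [P=1 RW=1 US=1 PS=0]
  ⇒ phys 0x339E2  [3 reads]
#1 VA=0x6C3612244 (w,user):
  L0: frame=0x2C idx=27 entry=0x36007 [P=1 RW=1 US=1 PS=0]
  L1: frame=0x36 idx=27 entry=0x37007 [P=1 RW=1 US=1 PS=0]
  L2: frame=0x37 idx=18 entry=0x3A007 [P=1 RW=1 US=1 PS=0]
  ⇒ phys 0x3A244  [3 reads]
#2 VA=0x642E00EB3 (w,user):
  L0: frame=0x2C idx=25 entry=0x3C007 [P=1 RW=1 US=1 PS=0]
  L1: frame=0x3C idx=23 entry=0x4000 [P=0 RW=0 US=0 PS=0]
  → PAGE_NOT_PRESENT  (2 entries read)

TLB: [["0x6C3612", "0x3A"]]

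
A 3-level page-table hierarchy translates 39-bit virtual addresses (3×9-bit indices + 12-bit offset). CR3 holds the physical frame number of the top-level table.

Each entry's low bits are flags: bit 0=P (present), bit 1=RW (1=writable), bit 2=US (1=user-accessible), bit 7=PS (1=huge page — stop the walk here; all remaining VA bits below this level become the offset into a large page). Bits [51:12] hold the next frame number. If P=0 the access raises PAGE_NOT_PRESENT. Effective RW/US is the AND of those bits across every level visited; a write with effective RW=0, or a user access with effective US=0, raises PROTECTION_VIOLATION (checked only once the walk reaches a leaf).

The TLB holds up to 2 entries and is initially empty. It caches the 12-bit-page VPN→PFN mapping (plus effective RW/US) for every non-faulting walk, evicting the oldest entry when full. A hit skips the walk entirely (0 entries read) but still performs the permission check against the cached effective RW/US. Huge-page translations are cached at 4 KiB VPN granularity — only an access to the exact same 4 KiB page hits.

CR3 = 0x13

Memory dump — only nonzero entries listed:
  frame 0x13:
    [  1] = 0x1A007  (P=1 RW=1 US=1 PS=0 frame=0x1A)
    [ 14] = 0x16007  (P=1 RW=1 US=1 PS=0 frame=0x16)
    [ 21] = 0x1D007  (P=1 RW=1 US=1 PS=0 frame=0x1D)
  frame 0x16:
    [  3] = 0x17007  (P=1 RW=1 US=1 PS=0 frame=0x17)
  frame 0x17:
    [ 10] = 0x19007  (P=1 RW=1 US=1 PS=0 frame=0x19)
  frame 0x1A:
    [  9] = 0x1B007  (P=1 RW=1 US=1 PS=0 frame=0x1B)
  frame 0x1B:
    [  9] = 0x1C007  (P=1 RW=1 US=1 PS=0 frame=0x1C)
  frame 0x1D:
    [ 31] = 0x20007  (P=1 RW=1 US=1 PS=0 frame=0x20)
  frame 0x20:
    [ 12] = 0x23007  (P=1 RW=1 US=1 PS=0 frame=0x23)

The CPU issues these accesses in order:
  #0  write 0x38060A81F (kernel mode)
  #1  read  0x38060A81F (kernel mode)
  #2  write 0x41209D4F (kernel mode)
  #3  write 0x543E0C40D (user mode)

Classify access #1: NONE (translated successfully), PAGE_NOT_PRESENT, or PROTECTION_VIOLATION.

Per-access translation:
#0 VA=0x38060A81F (w,kernel):
  lvl0: tbl 0x13, slot 14 ⇒ 0x16007 (P1/RW1/US1/PS0)
  lvl1: tbl 0x16, slot 3 ⇒ 0x17007 (P1/RW1/US1/PS0)
  lvl2: tbl 0x17, slot 10 ⇒ 0x19007 (P1/RW1/US1/PS0)
  → PA=0x1981F  (3 entries read)
#1 VA=0x38060A81F (r,kernel):
  TLB hit vpn=0x38060A → PA=0x1981F
#2 VA=0x41209D4F (w,kernel):
  lvl0: tbl 0x13, slot 1 ⇒ 0x1A007 (P1/RW1/US1/PS0)
  lvl1: tbl 0x1A, slot 9 ⇒ 0x1B007 (P1/RW1/US1/PS0)
  lvl2: tbl 0x1B, slot 9 ⇒ 0x1C007 (P1/RW1/US1/PS0)
  → PA=0x1CD4F  (3 entries read)
#3 VA=0x543E0C40D (w,user):
  lvl0: tbl 0x13, slot 21 ⇒ 0x1D007 (P1/RW1/US1/PS0)
  lvl1: tbl 0x1D, slot 31 ⇒ 0x20007 (P1/RW1/US1/PS0)
  lvl2: tbl 0x20, slot 12 ⇒ 0x23007 (P1/RW1/US1/PS0)
  → PA=0x2340D  (3 entries read)

Access #1 fault: NONE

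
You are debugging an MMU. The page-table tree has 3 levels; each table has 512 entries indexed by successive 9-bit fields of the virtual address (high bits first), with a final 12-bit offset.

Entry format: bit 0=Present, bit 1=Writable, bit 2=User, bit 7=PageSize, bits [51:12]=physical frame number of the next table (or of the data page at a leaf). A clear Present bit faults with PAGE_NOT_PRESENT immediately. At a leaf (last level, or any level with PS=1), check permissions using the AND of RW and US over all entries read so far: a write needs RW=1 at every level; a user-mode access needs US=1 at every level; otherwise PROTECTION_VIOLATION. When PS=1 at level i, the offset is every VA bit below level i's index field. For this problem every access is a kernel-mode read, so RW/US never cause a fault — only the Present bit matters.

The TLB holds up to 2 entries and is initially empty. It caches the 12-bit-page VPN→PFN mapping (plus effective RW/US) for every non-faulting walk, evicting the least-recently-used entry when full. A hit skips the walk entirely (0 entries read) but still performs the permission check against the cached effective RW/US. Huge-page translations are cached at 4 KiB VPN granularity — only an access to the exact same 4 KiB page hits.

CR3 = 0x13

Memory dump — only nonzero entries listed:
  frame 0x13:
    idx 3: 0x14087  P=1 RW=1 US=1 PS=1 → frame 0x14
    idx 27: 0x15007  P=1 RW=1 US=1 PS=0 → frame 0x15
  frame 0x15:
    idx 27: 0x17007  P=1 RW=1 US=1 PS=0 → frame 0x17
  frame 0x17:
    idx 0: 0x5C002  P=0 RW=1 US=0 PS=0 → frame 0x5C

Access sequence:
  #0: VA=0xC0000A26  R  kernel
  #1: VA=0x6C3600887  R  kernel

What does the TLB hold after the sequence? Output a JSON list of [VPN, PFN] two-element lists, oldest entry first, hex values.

Walk each access:
#0 VA=0xC0000A26 (r,kernel):
  L0 @0x13[3] → 0x14087  P=1,RW=1,US=1,PS=1
  ✓ 0x14A26 (huge @L0)  — 1 lookups
#1 VA=0x6C3600887 (r,kernel):
  L0 @0x13[27] → 0x15007  P=1,RW=1,US=1,PS=0
  L1 @0x15[27] → 0x17007  P=1,RW=1,US=1,PS=0
  L2 @0x17[0] → 0x5C002  P=0,RW=1,US=0,PS=0
  → PAGE_NOT_PRESENT  (3 entries read)

TLB: [["0xC0000", "0x14"]]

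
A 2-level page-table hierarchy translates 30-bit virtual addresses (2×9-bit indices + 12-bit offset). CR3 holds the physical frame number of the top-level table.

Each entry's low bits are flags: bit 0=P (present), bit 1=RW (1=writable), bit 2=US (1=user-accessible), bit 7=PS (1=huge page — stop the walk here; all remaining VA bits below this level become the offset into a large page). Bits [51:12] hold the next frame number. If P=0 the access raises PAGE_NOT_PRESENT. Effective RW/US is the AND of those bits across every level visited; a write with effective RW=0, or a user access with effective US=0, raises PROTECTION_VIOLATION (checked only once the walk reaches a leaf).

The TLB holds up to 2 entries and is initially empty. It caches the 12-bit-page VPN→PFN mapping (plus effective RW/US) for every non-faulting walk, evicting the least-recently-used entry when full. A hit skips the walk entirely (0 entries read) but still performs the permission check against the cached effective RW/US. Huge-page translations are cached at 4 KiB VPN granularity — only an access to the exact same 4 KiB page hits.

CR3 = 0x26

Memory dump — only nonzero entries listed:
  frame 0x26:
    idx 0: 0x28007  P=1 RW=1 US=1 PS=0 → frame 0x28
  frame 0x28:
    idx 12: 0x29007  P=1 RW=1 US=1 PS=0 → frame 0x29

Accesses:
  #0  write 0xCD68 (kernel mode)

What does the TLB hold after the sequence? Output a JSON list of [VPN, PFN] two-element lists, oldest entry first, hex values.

Per-access translation:
#0 VA=0xCD68 (w,kernel):
  L0 @0x26[0] → 0x28007  P=1,RW=1,US=1,PS=0
  L1 @0x28[12] → 0x29007  P=1,RW=1,US=1,PS=0
  ⇒ phys 0x29D68  [2 reads]

TLB: [["0xC", "0x29"]]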